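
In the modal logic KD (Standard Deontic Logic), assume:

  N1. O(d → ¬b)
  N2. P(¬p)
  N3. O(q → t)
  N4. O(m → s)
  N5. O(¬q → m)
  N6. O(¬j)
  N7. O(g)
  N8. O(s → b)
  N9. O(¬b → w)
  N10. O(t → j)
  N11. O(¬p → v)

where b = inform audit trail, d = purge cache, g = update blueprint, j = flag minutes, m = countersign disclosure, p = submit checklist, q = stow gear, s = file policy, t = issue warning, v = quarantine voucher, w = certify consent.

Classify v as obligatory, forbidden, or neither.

Premise 11 is O(¬p → v), but O(¬p) is not derivable from the premises (the permission P(¬p) asserts only ¬O(p), not O(¬p)), so it does not yield O(v).
No premise or chain of K-axiom applications forces O(v), and none forces O(¬v). So v is neither obligatory nor forbidden under these norms.

Neither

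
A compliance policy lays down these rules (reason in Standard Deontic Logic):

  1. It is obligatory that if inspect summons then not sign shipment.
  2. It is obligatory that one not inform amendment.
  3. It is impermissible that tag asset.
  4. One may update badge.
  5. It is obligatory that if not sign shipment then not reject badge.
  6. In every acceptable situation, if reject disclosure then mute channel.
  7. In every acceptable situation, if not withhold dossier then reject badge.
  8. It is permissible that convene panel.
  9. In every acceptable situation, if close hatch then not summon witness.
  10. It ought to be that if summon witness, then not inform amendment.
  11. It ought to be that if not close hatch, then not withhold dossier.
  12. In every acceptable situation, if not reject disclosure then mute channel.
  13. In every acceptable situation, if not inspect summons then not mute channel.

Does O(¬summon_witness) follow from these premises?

Premises 6 and 12 cover both cases: O(reject_disclosure → mute_channel) and O(¬reject_disclosure → mute_channel). Since reject_disclosure ∨ ¬reject_disclosure is a tautology, O(mute_channel) follows.
Premise 13 is O(¬inspect_summons → ¬mute_channel); contrapositively O(mute_channel → inspect_summons). Since O(mute_channel) holds, K gives O(inspect_summons).
Applying K to premise 1 (O(inspect_summons → ¬sign_shipment)) and O(inspect_summons) yields O(¬sign_shipment).
Applying K to premise 5 (O(¬sign_shipment → ¬reject_badge)) and O(¬sign_shipment) yields O(¬reject_badge).
Premise 7 is O(¬withhold_dossier → reject_badge); contrapositively O(¬reject_badge → withhold_dossier). Since O(¬reject_badge) holds, K gives O(withhold_dossier).
Premise 11 is O(¬close_hatch → ¬withhold_dossier); contrapositively O(withhold_dossier → close_hatch). Since O(withhold_dossier) holds, K gives O(close_hatch).
With premise 9, O(close_hatch → ¬summon_witness), the K-axiom yields O(¬summon_witness).
Premises 2, 3, 4, 8, 10 do not contribute to this derivation.
So O(¬summon_witness) follows.

Yes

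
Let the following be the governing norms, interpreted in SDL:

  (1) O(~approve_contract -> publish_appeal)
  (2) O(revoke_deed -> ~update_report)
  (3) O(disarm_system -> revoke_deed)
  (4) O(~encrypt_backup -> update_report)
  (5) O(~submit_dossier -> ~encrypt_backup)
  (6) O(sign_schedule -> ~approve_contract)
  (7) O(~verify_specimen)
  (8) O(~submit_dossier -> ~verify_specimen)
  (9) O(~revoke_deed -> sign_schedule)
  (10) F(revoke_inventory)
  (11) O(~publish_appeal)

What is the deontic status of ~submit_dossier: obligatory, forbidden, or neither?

Premise 11 states O(~publish_appeal) outright.
Premise 1, O(~approve_contract -> publish_appeal), contraposes to O(~publish_appeal -> approve_contract); with O(~publish_appeal) we get O(approve_contract).
The contrapositive of premise 6 (O(sign_schedule -> ~approve_contract)) is O(approve_contract -> ~sign_schedule), and O(approve_contract) is already established, so O(~sign_schedule).
The contrapositive of premise 9 (O(~revoke_deed -> sign_schedule)) is O(~sign_schedule -> revoke_deed), and O(~sign_schedule) is already established, so O(revoke_deed).
Premise 2 is O(revoke_deed -> ~update_report); since O(revoke_deed), deontic closure gives O(~update_report).
Premise 4 is O(~encrypt_backup -> update_report); contrapositively O(~update_report -> encrypt_backup). Since O(~update_report) holds, K gives O(encrypt_backup).
Premise 5 is O(~submit_dossier -> ~encrypt_backup); contrapositively O(encrypt_backup -> submit_dossier). Since O(encrypt_backup) holds, K gives O(submit_dossier).
Premises 3, 7, 8, 10 do not contribute to this derivation.
Thus O(submit_dossier), which is F(~submit_dossier): ~submit_dossier is forbidden.

Forbidden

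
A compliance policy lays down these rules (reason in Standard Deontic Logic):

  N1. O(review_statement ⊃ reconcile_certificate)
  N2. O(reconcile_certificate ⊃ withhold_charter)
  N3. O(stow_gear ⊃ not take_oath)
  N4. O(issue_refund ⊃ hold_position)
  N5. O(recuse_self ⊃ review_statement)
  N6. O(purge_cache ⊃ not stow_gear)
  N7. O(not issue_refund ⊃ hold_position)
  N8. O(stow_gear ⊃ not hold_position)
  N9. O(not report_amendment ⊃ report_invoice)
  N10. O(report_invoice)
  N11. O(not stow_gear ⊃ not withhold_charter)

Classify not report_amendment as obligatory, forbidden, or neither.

Neither

Premise 9 is O(not report_amendment ⊃ report_invoice); even if O(report_invoice) held, inferring O(not report_amendment) would be affirming the consequent — invalid.
No premise or chain of K-axiom applications forces O(not report_amendment), and none forces O(report_amendment). So not report_amendment is neither obligatory nor forbidden under these norms.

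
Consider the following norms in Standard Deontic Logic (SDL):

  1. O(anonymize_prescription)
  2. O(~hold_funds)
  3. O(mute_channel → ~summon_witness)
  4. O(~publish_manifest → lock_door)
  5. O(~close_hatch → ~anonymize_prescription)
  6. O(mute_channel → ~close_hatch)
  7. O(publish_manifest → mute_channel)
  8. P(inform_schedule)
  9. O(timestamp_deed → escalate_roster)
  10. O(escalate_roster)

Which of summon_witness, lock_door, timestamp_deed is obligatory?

lock_door

Premise 1 gives O(anonymize_prescription).
The contrapositive of premise 5 (O(~close_hatch → ~anonymize_prescription)) is O(anonymize_prescription → close_hatch), and O(anonymize_prescription) is already established, so O(close_hatch).
Premise 6, O(mute_channel → ~close_hatch), contraposes to O(close_hatch → ~mute_channel); with O(close_hatch) we get O(~mute_channel).
The contrapositive of premise 7 (O(publish_manifest → mute_channel)) is O(~mute_channel → ~publish_manifest), and O(~mute_channel) is already established, so O(~publish_manifest).
From O(~publish_manifest) and premise 4, O(~publish_manifest → lock_door), we obtain O(lock_door).
So O(lock_door) holds — lock_door is obligatory. None of the other listed options is made obligatory by any chain of premises.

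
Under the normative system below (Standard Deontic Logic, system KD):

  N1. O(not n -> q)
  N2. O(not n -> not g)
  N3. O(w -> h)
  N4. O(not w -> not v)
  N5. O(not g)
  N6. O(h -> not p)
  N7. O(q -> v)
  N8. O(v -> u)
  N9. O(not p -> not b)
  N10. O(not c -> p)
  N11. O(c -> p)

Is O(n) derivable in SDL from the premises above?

Premises 10 and 11 cover both cases: O(not c -> p) and O(c -> p). Since not c ∨ c is a tautology, O(p) follows.
Premise 6 is O(h -> not p); contrapositively O(p -> not h). Since O(p) holds, K gives O(not h).
The contrapositive of premise 3 (O(w -> h)) is O(not h -> not w), and O(not h) is already established, so O(not w).
Applying K to premise 4 (O(not w -> not v)) and O(not w) yields O(not v).
Premise 7, O(q -> v), contraposes to O(not v -> not q); with O(not v) we get O(not q).
The contrapositive of premise 1 (O(not n -> q)) is O(not q -> n), and O(not q) is already established, so O(n).
Premises 2, 5, 8, 9 do not contribute to this derivation.
So O(n) follows.

Yes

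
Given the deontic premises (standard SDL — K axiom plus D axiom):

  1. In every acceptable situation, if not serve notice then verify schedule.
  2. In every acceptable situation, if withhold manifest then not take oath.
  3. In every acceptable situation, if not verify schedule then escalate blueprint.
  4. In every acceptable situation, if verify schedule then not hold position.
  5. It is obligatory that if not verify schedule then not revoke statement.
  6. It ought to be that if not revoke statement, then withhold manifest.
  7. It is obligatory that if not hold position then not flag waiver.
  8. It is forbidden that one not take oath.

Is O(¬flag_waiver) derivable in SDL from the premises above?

Premise 8 is F(¬take_oath), i.e. O(take_oath).
Premise 2 is O(withhold_manifest → ¬take_oath); contrapositively O(take_oath → ¬withhold_manifest). Since O(take_oath) holds, K gives O(¬withhold_manifest).
Premise 6 is O(¬revoke_statement → withhold_manifest); contrapositively O(¬withhold_manifest → revoke_statement). Since O(¬withhold_manifest) holds, K gives O(revoke_statement).
Premise 5, O(¬verify_schedule → ¬revoke_statement), contraposes to O(revoke_statement → verify_schedule); with O(revoke_statement) we get O(verify_schedule).
Premise 4 is O(verify_schedule → ¬hold_position); since O(verify_schedule), deontic closure gives O(¬hold_position).
From O(¬hold_position) and premise 7, O(¬hold_position → ¬flag_waiver), we obtain O(¬flag_waiver).
Premises 1, 3 do not contribute to this derivation.
So O(¬flag_waiver) follows.

Yes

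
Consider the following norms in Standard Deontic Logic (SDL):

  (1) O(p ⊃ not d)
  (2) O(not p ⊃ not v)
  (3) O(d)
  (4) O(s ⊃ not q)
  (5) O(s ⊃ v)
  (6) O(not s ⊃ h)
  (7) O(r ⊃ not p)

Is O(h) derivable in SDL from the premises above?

Yes

From premise 3 we have O(d).
The contrapositive of premise 1 (O(p ⊃ not d)) is O(d ⊃ not p), and O(d) is already established, so O(not p).
Premise 2 is O(not p ⊃ not v); since O(not p), deontic closure gives O(not v).
Premise 5, O(s ⊃ v), contraposes to O(not v ⊃ not s); with O(not v) we get O(not s).
Premise 6 is O(not s ⊃ h); since O(not s), deontic closure gives O(h).
Premises 4, 7 do not contribute to this derivation.
So O(h) follows.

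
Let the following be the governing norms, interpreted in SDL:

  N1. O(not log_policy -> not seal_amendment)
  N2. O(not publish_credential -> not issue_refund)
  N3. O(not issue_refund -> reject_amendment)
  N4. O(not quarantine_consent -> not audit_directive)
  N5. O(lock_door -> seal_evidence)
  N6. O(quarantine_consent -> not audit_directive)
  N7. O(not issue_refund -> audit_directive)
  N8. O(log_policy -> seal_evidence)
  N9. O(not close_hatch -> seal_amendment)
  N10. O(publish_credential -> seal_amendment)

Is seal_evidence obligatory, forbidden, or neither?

Obligatory

Premises 6 and 4 cover both cases: O(quarantine_consent -> not audit_directive) and O(not quarantine_consent -> not audit_directive). Since quarantine_consent ∨ not quarantine_consent is a tautology, O(not audit_directive) follows.
The contrapositive of premise 7 (O(not issue_refund -> audit_directive)) is O(not audit_directive -> issue_refund), and O(not audit_directive) is already established, so O(issue_refund).
The contrapositive of premise 2 (O(not publish_credential -> not issue_refund)) is O(issue_refund -> publish_credential), and O(issue_refund) is already established, so O(publish_credential).
Applying K to premise 10 (O(publish_credential -> seal_amendment)) and O(publish_credential) yields O(seal_amendment).
The contrapositive of premise 1 (O(not log_policy -> not seal_amendment)) is O(seal_amendment -> log_policy), and O(seal_amendment) is already established, so O(log_policy).
Premise 8 is O(log_policy -> seal_evidence); since O(log_policy), deontic closure gives O(seal_evidence).
Premises 3, 5, 9 do not contribute to this derivation.
Hence seal_evidence is obligatory.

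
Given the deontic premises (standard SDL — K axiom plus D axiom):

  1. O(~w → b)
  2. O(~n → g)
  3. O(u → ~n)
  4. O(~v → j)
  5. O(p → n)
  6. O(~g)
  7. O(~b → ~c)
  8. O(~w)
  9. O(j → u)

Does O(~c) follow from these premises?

Premise 7 is O(~b → ~c), but O(~b) is not derivable from the premises, so it does not yield O(~c).
No other premise forces O(~c). An ideal world satisfying every premise can still have ~c false, so O(~c) is not derivable.

No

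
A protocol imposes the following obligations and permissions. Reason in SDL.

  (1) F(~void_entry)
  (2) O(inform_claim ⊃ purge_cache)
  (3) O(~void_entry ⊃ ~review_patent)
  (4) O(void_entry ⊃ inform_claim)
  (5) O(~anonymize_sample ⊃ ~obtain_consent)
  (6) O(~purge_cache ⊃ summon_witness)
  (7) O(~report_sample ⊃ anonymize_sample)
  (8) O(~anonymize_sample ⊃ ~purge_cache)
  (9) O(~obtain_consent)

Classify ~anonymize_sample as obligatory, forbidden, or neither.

Premise 1 is F(~void_entry), i.e. O(void_entry).
Premise 4 is O(void_entry ⊃ inform_claim); since O(void_entry), deontic closure gives O(inform_claim).
Applying K to premise 2 (O(inform_claim ⊃ purge_cache)) and O(inform_claim) yields O(purge_cache).
The contrapositive of premise 8 (O(~anonymize_sample ⊃ ~purge_cache)) is O(purge_cache ⊃ anonymize_sample), and O(purge_cache) is already established, so O(anonymize_sample).
Premises 3, 5, 6, 7, 9 do not contribute to this derivation.
Thus O(anonymize_sample), which is F(~anonymize_sample): ~anonymize_sample is forbidden.

Forbidden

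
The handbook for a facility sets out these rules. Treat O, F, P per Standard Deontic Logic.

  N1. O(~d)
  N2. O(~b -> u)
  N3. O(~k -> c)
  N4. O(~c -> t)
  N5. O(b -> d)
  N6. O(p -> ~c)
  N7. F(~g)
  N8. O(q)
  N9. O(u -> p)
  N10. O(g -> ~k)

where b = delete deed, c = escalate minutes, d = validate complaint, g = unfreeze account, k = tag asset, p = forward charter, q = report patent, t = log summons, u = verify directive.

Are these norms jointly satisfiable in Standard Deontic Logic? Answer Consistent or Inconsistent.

F(~g) at premise 7 means O(g).
Premise 10 is O(g -> ~k); since O(g), deontic closure gives O(~k).
Applying K to premise 3 (O(~k -> c)) and O(~k) yields O(c).
The contrapositive of premise 6 (O(p -> ~c)) is O(c -> ~p), and O(c) is already established, so O(~p).
Premise 9 is O(u -> p); contrapositively O(~p -> ~u). Since O(~p) holds, K gives O(~u).
Premise 2 is O(~b -> u); contrapositively O(~u -> b). Since O(~u) holds, K gives O(b).
Premise 5 is O(b -> d); since O(b), deontic closure gives O(d).
Yet premise 1 states O(~d).
We now have both O(d) and O(~d) — d is simultaneously obligatory and forbidden, violating the D-axiom.

Inconsistent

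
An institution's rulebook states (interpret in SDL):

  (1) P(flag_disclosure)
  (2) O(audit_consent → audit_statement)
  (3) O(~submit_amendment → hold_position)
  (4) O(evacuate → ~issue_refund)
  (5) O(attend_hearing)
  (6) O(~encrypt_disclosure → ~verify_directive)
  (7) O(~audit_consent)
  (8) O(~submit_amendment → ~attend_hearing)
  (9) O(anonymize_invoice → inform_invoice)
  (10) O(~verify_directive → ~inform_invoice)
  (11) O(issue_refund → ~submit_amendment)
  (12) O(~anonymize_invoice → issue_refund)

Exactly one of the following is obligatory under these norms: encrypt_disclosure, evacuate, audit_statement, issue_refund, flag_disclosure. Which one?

encrypt_disclosure

From premise 5 we have O(attend_hearing).
The contrapositive of premise 8 (O(~submit_amendment → ~attend_hearing)) is O(attend_hearing → submit_amendment), and O(attend_hearing) is already established, so O(submit_amendment).
Premise 11 is O(issue_refund → ~submit_amendment); contrapositively O(submit_amendment → ~issue_refund). Since O(submit_amendment) holds, K gives O(~issue_refund).
Premise 12, O(~anonymize_invoice → issue_refund), contraposes to O(~issue_refund → anonymize_invoice); with O(~issue_refund) we get O(anonymize_invoice).
From O(anonymize_invoice) and premise 9, O(anonymize_invoice → inform_invoice), we obtain O(inform_invoice).
Premise 10 is O(~verify_directive → ~inform_invoice); contrapositively O(inform_invoice → verify_directive). Since O(inform_invoice) holds, K gives O(verify_directive).
Premise 6 is O(~encrypt_disclosure → ~verify_directive); contrapositively O(verify_directive → encrypt_disclosure). Since O(verify_directive) holds, K gives O(encrypt_disclosure).
So O(encrypt_disclosure) holds — encrypt_disclosure is obligatory. None of the other listed options is made obligatory by any chain of premises.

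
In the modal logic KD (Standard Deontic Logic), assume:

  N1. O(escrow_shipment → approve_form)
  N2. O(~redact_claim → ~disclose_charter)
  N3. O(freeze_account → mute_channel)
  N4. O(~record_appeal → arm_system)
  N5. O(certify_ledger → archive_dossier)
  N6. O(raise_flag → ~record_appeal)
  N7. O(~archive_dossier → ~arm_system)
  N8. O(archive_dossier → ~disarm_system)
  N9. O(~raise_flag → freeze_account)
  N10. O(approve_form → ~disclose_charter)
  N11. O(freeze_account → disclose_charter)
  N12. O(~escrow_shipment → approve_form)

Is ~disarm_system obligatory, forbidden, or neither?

Obligatory

Premises 1 and 12 are O(escrow_shipment → approve_form) and O(~escrow_shipment → approve_form); every ideal world satisfies escrow_shipment or ~escrow_shipment, so in either case approve_form holds — hence O(approve_form).
Applying K to premise 10 (O(approve_form → ~disclose_charter)) and O(approve_form) yields O(~disclose_charter).
Premise 11 is O(freeze_account → disclose_charter); contrapositively O(~disclose_charter → ~freeze_account). Since O(~disclose_charter) holds, K gives O(~freeze_account).
Premise 9, O(~raise_flag → freeze_account), contraposes to O(~freeze_account → raise_flag); with O(~freeze_account) we get O(raise_flag).
Applying K to premise 6 (O(raise_flag → ~record_appeal)) and O(raise_flag) yields O(~record_appeal).
From O(~record_appeal) and premise 4, O(~record_appeal → arm_system), we obtain O(arm_system).
Premise 7, O(~archive_dossier → ~arm_system), contraposes to O(arm_system → archive_dossier); with O(arm_system) we get O(archive_dossier).
From O(archive_dossier) and premise 8, O(archive_dossier → ~disarm_system), we obtain O(~disarm_system).
Premises 2, 3, 5 do not contribute to this derivation.
Hence ~disarm_system is obligatory.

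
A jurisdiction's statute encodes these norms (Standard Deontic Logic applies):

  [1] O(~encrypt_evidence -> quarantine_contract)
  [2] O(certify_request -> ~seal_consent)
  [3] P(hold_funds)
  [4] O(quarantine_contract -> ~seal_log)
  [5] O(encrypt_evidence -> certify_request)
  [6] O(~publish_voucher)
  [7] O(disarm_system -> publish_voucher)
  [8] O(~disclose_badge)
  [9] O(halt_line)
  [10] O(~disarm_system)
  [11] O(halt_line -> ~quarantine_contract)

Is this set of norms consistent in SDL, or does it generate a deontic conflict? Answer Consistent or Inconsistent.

Consistent

Premise 7 is O(disarm_system -> publish_voucher), but O(disarm_system) is not derivable from the premises, so it does not yield O(publish_voucher).
So O(publish_voucher) is not derivable, and the apparent clash with O(~publish_voucher) does not arise.
A world satisfying every obligation exists (e.g. certify_request=true, disarm_system=false, disclose_badge=false, encrypt_evidence=true, halt_line=true, hold_funds=false, publish_voucher=false, quarantine_contract=false, seal_consent=false, seal_log=false); no atom is both obligatory and forbidden, so the set is consistent.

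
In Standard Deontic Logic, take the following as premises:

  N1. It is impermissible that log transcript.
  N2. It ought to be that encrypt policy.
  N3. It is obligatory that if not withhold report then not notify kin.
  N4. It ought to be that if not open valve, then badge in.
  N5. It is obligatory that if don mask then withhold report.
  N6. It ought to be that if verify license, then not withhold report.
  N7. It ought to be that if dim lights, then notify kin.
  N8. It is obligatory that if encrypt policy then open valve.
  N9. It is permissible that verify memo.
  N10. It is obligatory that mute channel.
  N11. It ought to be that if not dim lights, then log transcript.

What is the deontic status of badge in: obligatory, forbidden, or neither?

Neither

Premise 4 is O(¬open_valve → badge_in), but O(¬open_valve) is not derivable from the premises, so it does not yield O(badge_in).
No premise or chain of K-axiom applications forces O(badge_in), and none forces O(¬badge_in). So badge_in is neither obligatory nor forbidden under these norms.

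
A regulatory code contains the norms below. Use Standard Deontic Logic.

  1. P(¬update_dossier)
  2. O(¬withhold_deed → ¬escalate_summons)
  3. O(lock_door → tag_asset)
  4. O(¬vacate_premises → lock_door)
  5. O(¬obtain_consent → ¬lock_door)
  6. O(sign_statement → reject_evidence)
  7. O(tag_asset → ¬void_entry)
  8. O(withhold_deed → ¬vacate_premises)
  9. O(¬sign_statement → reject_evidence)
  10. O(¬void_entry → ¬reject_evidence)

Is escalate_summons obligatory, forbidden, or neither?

Forbidden

Premises 6 and 9 cover both cases: O(sign_statement → reject_evidence) and O(¬sign_statement → reject_evidence). Since sign_statement ∨ ¬sign_statement is a tautology, O(reject_evidence) follows.
Premise 10 is O(¬void_entry → ¬reject_evidence); contrapositively O(reject_evidence → void_entry). Since O(reject_evidence) holds, K gives O(void_entry).
Premise 7, O(tag_asset → ¬void_entry), contraposes to O(void_entry → ¬tag_asset); with O(void_entry) we get O(¬tag_asset).
Premise 3, O(lock_door → tag_asset), contraposes to O(¬tag_asset → ¬lock_door); with O(¬tag_asset) we get O(¬lock_door).
Premise 4 is O(¬vacate_premises → lock_door); contrapositively O(¬lock_door → vacate_premises). Since O(¬lock_door) holds, K gives O(vacate_premises).
The contrapositive of premise 8 (O(withhold_deed → ¬vacate_premises)) is O(vacate_premises → ¬withhold_deed), and O(vacate_premises) is already established, so O(¬withhold_deed).
Premise 2 is O(¬withhold_deed → ¬escalate_summons); since O(¬withhold_deed), deontic closure gives O(¬escalate_summons).
Premises 1, 5 do not contribute to this derivation.
Thus O(¬escalate_summons), which is F(escalate_summons): escalate_summons is forbidden.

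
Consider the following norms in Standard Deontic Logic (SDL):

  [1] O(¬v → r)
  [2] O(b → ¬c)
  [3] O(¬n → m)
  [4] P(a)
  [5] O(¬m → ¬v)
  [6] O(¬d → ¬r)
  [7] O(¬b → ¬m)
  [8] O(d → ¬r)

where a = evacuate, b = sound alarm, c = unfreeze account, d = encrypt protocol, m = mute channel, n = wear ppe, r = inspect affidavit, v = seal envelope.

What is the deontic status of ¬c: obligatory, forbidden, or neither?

Obligatory

Premises 8 and 6 are O(d → ¬r) and O(¬d → ¬r); every ideal world satisfies d or ¬d, so in either case ¬r holds — hence O(¬r).
Premise 1, O(¬v → r), contraposes to O(¬r → v); with O(¬r) we get O(v).
Premise 5 is O(¬m → ¬v); contrapositively O(v → m). Since O(v) holds, K gives O(m).
The contrapositive of premise 7 (O(¬b → ¬m)) is O(m → b), and O(m) is already established, so O(b).
Applying K to premise 2 (O(b → ¬c)) and O(b) yields O(¬c).
Premises 3, 4 do not contribute to this derivation.
Hence ¬c is obligatory.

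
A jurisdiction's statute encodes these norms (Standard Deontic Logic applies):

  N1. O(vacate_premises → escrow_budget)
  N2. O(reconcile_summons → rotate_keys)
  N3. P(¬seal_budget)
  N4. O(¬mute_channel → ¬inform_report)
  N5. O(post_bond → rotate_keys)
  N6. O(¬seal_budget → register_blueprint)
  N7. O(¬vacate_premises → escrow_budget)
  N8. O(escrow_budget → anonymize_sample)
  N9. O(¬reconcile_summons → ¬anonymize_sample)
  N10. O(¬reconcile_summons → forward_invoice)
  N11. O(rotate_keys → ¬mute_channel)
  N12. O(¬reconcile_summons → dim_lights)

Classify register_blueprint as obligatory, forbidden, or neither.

Neither

Premise 6 is O(¬seal_budget → register_blueprint), but O(¬seal_budget) is not derivable from the premises (the permission P(¬seal_budget) asserts only ¬O(seal_budget), not O(¬seal_budget)), so it does not yield O(register_blueprint).
No premise or chain of K-axiom applications forces O(register_blueprint), and none forces O(¬register_blueprint). So register_blueprint is neither obligatory nor forbidden under these norms.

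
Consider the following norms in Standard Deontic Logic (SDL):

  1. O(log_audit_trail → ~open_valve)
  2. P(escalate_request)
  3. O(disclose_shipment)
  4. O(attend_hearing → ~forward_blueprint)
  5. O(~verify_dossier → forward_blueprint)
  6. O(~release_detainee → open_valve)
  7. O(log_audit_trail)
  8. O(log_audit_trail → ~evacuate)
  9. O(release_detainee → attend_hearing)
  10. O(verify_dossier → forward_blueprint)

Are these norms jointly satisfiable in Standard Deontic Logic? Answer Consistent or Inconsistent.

Premises 10 and 5 are O(verify_dossier → forward_blueprint) and O(~verify_dossier → forward_blueprint); every ideal world satisfies verify_dossier or ~verify_dossier, so in either case forward_blueprint holds — hence O(forward_blueprint).
Premise 4 is O(attend_hearing → ~forward_blueprint); contrapositively O(forward_blueprint → ~attend_hearing). Since O(forward_blueprint) holds, K gives O(~attend_hearing).
Premise 9, O(release_detainee → attend_hearing), contraposes to O(~attend_hearing → ~release_detainee); with O(~attend_hearing) we get O(~release_detainee).
Premise 6 is O(~release_detainee → open_valve); since O(~release_detainee), deontic closure gives O(open_valve).
The contrapositive of premise 1 (O(log_audit_trail → ~open_valve)) is O(open_valve → ~log_audit_trail), and O(open_valve) is already established, so O(~log_audit_trail).
Yet premise 7 states O(log_audit_trail).
We now have both O(~log_audit_trail) and O(log_audit_trail) — log_audit_trail is simultaneously obligatory and forbidden, violating the D-axiom.

Inconsistent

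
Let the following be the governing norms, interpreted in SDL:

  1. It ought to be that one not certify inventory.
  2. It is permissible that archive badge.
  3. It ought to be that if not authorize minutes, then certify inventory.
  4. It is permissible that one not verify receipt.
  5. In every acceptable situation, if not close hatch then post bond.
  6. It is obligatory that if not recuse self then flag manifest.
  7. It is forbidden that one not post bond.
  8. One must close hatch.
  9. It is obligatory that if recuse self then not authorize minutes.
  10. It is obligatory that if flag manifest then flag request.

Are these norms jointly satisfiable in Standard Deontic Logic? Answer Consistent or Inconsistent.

Premise 5 is O(¬close_hatch → post_bond); even if O(post_bond) held, inferring O(¬close_hatch) would be affirming the consequent — invalid.
So O(¬close_hatch) is not derivable, and the apparent clash with O(close_hatch) does not arise.
A world satisfying every obligation exists (e.g. archive_badge=false, authorize_minutes=true, certify_inventory=false, close_hatch=true, flag_manifest=true, flag_request=true, post_bond=true, recuse_self=false, verify_receipt=false); no atom is both obligatory and forbidden, so the set is consistent.

Consistent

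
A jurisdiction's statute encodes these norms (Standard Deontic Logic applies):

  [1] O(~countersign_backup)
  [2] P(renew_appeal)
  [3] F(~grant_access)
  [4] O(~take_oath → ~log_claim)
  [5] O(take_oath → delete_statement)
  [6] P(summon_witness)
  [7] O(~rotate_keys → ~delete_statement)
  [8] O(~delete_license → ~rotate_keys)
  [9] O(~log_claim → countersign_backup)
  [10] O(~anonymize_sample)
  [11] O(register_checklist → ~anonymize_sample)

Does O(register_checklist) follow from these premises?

No

Premise 11 is O(register_checklist → ~anonymize_sample); even if O(~anonymize_sample) held, inferring O(register_checklist) would be affirming the consequent — invalid.
No other premise forces O(register_checklist). An ideal world satisfying every premise can still have register_checklist false, so O(register_checklist) is not derivable.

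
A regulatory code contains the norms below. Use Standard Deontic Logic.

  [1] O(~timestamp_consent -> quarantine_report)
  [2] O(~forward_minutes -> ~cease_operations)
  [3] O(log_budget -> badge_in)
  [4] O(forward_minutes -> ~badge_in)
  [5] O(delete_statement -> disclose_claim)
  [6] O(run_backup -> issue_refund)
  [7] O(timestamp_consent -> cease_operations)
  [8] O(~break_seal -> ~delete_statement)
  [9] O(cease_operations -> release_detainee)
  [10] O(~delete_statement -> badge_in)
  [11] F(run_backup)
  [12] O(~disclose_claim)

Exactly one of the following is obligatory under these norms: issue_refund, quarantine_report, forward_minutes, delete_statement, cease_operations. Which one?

quarantine_report

Premise 12 gives O(~disclose_claim).
Premise 5, O(delete_statement -> disclose_claim), contraposes to O(~disclose_claim -> ~delete_statement); with O(~disclose_claim) we get O(~delete_statement).
From O(~delete_statement) and premise 10, O(~delete_statement -> badge_in), we obtain O(badge_in).
The contrapositive of premise 4 (O(forward_minutes -> ~badge_in)) is O(badge_in -> ~forward_minutes), and O(badge_in) is already established, so O(~forward_minutes).
Applying K to premise 2 (O(~forward_minutes -> ~cease_operations)) and O(~forward_minutes) yields O(~cease_operations).
Premise 7, O(timestamp_consent -> cease_operations), contraposes to O(~cease_operations -> ~timestamp_consent); with O(~cease_operations) we get O(~timestamp_consent).
From O(~timestamp_consent) and premise 1, O(~timestamp_consent -> quarantine_report), we obtain O(quarantine_report).
So O(quarantine_report) holds — quarantine_report is obligatory. None of the other listed options is made obligatory by any chain of premises.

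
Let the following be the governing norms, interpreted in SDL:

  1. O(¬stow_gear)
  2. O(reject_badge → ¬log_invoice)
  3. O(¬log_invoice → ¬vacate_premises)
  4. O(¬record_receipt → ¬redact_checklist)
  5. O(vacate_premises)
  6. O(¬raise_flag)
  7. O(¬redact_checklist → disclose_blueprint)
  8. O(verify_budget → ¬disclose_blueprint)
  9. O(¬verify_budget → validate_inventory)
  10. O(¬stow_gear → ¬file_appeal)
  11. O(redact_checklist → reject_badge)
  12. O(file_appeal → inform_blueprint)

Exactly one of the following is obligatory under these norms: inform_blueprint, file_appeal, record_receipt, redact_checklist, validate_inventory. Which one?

Premise 5 states O(vacate_premises) outright.
Premise 3 is O(¬log_invoice → ¬vacate_premises); contrapositively O(vacate_premises → log_invoice). Since O(vacate_premises) holds, K gives O(log_invoice).
Premise 2, O(reject_badge → ¬log_invoice), contraposes to O(log_invoice → ¬reject_badge); with O(log_invoice) we get O(¬reject_badge).
Premise 11 is O(redact_checklist → reject_badge); contrapositively O(¬reject_badge → ¬redact_checklist). Since O(¬reject_badge) holds, K gives O(¬redact_checklist).
Applying K to premise 7 (O(¬redact_checklist → disclose_blueprint)) and O(¬redact_checklist) yields O(disclose_blueprint).
Premise 8, O(verify_budget → ¬disclose_blueprint), contraposes to O(disclose_blueprint → ¬verify_budget); with O(disclose_blueprint) we get O(¬verify_budget).
From O(¬verify_budget) and premise 9, O(¬verify_budget → validate_inventory), we obtain O(validate_inventory).
So O(validate_inventory) holds — validate_inventory is obligatory. None of the other listed options is made obligatory by any chain of premises.

validate_inventory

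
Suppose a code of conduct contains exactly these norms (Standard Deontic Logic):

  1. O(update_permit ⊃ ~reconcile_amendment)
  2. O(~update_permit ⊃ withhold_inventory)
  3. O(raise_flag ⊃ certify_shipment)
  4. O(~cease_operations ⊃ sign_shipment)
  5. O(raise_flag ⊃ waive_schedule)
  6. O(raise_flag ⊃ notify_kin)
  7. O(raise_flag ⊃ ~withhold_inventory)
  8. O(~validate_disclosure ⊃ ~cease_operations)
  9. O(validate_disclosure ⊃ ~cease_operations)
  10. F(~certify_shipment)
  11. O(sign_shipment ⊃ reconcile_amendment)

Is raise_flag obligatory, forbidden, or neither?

Premises 8 and 9 cover both cases: O(~validate_disclosure ⊃ ~cease_operations) and O(validate_disclosure ⊃ ~cease_operations). Since ~validate_disclosure ∨ validate_disclosure is a tautology, O(~cease_operations) follows.
With premise 4, O(~cease_operations ⊃ sign_shipment), the K-axiom yields O(sign_shipment).
Premise 11 is O(sign_shipment ⊃ reconcile_amendment); since O(sign_shipment), deontic closure gives O(reconcile_amendment).
The contrapositive of premise 1 (O(update_permit ⊃ ~reconcile_amendment)) is O(reconcile_amendment ⊃ ~update_permit), and O(reconcile_amendment) is already established, so O(~update_permit).
From O(~update_permit) and premise 2, O(~update_permit ⊃ withhold_inventory), we obtain O(withhold_inventory).
The contrapositive of premise 7 (O(raise_flag ⊃ ~withhold_inventory)) is O(withhold_inventory ⊃ ~raise_flag), and O(withhold_inventory) is already established, so O(~raise_flag).
Premises 3, 5, 6, 10 do not contribute to this derivation.
Thus O(~raise_flag), which is F(raise_flag): raise_flag is forbidden.

Forbidden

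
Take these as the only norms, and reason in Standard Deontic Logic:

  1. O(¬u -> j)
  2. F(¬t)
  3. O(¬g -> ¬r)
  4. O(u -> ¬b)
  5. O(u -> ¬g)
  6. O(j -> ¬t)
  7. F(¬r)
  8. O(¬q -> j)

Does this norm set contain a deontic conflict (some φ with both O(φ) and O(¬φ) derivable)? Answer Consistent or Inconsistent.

Inconsistent

Premise 7 is F(¬r), i.e. O(r).
Premise 3 is O(¬g -> ¬r); contrapositively O(r -> g). Since O(r) holds, K gives O(g).
Premise 5 is O(u -> ¬g); contrapositively O(g -> ¬u). Since O(g) holds, K gives O(¬u).
Applying K to premise 1 (O(¬u -> j)) and O(¬u) yields O(j).
From O(j) and premise 6, O(j -> ¬t), we obtain O(¬t).
However, F(¬t) at premise 2 amounts to O(t).
We now have both O(¬t) and O(t) — t is simultaneously obligatory and forbidden, violating the D-axiom.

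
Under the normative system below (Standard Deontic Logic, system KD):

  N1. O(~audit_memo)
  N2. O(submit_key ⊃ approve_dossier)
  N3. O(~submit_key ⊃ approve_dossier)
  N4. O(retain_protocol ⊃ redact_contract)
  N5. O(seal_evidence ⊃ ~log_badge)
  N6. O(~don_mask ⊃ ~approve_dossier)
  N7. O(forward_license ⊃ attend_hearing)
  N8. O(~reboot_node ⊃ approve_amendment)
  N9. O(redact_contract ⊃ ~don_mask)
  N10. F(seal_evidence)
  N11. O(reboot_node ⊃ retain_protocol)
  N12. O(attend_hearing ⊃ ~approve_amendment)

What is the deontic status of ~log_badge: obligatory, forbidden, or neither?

Neither

Premise 5 is O(seal_evidence ⊃ ~log_badge), but O(seal_evidence) is not derivable from the premises, so it does not yield O(~log_badge).
No premise or chain of K-axiom applications forces O(~log_badge), and none forces O(log_badge). So ~log_badge is neither obligatory nor forbidden under these norms.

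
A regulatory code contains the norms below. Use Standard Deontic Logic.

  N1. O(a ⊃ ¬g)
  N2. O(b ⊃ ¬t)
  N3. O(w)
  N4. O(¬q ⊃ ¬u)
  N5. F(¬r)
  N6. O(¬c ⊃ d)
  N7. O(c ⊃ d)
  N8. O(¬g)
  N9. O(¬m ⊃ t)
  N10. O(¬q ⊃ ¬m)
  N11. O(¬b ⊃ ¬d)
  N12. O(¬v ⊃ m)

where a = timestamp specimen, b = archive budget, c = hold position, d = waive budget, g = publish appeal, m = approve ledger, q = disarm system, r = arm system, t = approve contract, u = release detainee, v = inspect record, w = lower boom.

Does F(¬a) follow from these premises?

No

Premise 1 is O(a ⊃ ¬g); even if O(¬g) held, inferring O(a) would be affirming the consequent — invalid.
No other premise forces O(a). An ideal world satisfying every premise can still have ¬a true, so F(¬a) is not derivable.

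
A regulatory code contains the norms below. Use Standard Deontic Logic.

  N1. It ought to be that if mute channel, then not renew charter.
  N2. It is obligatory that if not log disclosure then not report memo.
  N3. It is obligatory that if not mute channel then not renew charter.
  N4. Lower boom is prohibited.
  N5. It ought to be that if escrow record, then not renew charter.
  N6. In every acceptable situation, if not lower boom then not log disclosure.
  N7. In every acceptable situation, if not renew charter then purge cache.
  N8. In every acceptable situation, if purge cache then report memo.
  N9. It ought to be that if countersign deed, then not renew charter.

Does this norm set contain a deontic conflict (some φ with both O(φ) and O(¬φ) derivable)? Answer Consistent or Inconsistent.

By case analysis on mute_channel: premise 1 gives O(mute_channel → ¬renew_charter) and premise 3 gives O(¬mute_channel → ¬renew_charter), so O(¬renew_charter) either way.
From O(¬renew_charter) and premise 7, O(¬renew_charter → purge_cache), we obtain O(purge_cache).
Applying K to premise 8 (O(purge_cache → report_memo)) and O(purge_cache) yields O(report_memo).
The contrapositive of premise 2 (O(¬log_disclosure → ¬report_memo)) is O(report_memo → log_disclosure), and O(report_memo) is already established, so O(log_disclosure).
Premise 6, O(¬lower_boom → ¬log_disclosure), contraposes to O(log_disclosure → lower_boom); with O(log_disclosure) we get O(lower_boom).
But premise 4, F(lower_boom), means O(¬lower_boom).
We now have both O(lower_boom) and O(¬lower_boom) — lower_boom is simultaneously obligatory and forbidden, violating the D-axiom.

Inconsistent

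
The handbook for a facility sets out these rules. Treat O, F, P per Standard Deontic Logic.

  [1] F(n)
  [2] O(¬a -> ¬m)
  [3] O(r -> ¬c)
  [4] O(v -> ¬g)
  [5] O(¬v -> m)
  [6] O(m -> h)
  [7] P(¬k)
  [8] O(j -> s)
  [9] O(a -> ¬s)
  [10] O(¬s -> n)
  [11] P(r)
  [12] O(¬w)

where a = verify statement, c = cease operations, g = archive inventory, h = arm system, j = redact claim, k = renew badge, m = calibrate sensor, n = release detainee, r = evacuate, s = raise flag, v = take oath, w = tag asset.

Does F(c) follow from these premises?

No

Premise 3 is O(r -> ¬c), but O(r) is not derivable from the premises (the permission P(r) asserts only ¬O(¬r), not O(r)), so it does not yield O(¬c).
No other premise forces O(¬c). An ideal world satisfying every premise can still have c true, so F(c) is not derivable.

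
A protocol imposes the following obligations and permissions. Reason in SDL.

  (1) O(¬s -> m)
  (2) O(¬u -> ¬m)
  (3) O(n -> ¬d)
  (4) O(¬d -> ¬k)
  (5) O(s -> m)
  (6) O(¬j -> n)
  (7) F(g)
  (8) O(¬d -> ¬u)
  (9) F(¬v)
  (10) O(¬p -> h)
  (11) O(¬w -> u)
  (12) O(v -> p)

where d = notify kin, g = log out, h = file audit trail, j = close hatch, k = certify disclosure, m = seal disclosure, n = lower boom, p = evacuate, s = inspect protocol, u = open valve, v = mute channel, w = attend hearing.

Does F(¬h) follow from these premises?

Premise 10 is O(¬p -> h), but O(¬p) is not derivable from the premises, so it does not yield O(h).
No other premise forces O(h). An ideal world satisfying every premise can still have ¬h true, so F(¬h) is not derivable.

No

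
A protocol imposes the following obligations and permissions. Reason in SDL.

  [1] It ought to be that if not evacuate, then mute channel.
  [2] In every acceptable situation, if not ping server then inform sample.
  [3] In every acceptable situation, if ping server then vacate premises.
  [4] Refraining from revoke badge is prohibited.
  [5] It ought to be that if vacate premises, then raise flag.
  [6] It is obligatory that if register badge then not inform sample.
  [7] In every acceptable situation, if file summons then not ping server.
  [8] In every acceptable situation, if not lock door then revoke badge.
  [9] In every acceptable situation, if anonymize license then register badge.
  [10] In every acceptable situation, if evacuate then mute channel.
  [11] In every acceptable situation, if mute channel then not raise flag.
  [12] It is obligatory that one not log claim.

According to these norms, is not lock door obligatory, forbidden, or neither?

Neither

Premise 8 is O(¬lock_door → revoke_badge); even if O(revoke_badge) held, inferring O(¬lock_door) would be affirming the consequent — invalid.
No premise or chain of K-axiom applications forces O(¬lock_door), and none forces O(lock_door). So ¬lock_door is neither obligatory nor forbidden under these norms.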